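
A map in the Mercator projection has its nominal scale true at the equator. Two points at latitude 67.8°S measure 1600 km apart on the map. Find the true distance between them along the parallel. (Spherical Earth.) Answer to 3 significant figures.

Mercator is conformal, so the point scale is isotropic: h = k = sec φ = 1/cos φ.
Along the parallel at 67.8°, map distances are exaggerated by k = sec 67.8° = 2.647.
True distance = 1600 / 2.647 = 1600 × cos 67.8° ≈ 605 km.

605 km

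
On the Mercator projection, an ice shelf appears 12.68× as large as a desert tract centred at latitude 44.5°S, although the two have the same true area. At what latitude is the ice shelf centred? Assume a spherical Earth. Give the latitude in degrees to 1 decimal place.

For equal true areas on Mercator, apparent areas scale as sec²φ, so the ratio is cos²φ₂ / cos²φ₁.
cos²φ₂ / cos²φ₁ = 12.68  ⇒  cos φ₁ = cos 44.5° / √12.68 = 0.7133/3.561 = 0.2003.
φ₁ = arccos(0.2003) ≈ 78.4°.

78.4°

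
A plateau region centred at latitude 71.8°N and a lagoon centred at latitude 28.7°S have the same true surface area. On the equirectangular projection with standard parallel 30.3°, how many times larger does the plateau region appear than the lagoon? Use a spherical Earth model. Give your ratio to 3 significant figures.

The equidistant cylindrical projection with φ₀ = 30.3° has h = 1 (meridians true) and k = cos φ₀ / cos φ along parallels.
Areal scale at 71.8°: h·k = 1.000 × 2.764 = 2.764.
Areal scale at 28.7°: h·k = 1.000 × 0.9843 = 0.9843.
Ratio = 2.764/0.9843 ≈ 2.81.

2.81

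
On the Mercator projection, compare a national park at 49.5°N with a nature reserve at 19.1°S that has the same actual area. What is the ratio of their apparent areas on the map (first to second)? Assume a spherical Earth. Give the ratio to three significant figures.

Mercator areal scale is sec²φ.
At 49.5°: sec²(49.5°) = 1/0.6494² = 2.371.
At 19.1°: sec²(19.1°) = 1/0.9449² = 1.120.
Ratio = 2.371/1.120 = cos²(19.1°)/cos²(49.5°) ≈ 2.12.

2.12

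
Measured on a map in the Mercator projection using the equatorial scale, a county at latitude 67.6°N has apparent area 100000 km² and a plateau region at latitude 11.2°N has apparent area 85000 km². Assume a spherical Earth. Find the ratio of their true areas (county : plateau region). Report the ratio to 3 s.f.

On Mercator the areal scale is sec²φ, so true area = apparent × cos²φ.
True area of county: 100000 × cos²(67.6°) = 100000 × 0.1452 = 14520 km².
True area of plateau region: 85000 × cos²(11.2°) = 85000 × 0.9623 = 81790 km².
Ratio = 14520 / 81790 ≈ 0.178.

0.178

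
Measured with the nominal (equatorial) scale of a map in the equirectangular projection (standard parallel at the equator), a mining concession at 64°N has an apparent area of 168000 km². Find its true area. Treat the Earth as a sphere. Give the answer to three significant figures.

For the equirectangular projection with φ₀ = 0 (plate carrée), h = 1 along meridians and k = sec φ along parallels.
Areal scale = h·k = 1 × sec φ; at 64°, h = 1.000, k = 2.281, so h·k = 2.281.
True area = apparent / (areal scale) = 168000 / 2.281 ≈ 73600 km².

73600 km²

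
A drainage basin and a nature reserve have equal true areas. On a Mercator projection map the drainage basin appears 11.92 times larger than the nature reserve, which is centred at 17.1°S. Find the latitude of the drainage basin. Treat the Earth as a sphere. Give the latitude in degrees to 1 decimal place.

73.9°

Mercator areal scale is sec²φ, so apparent-area ratio = sec²φ₁ / sec²φ₂ = cos²φ₂ / cos²φ₁.
cos²φ₂ / cos²φ₁ = 11.92  ⇒  cos φ₁ = cos 17.1° / √11.92 = 0.9558/3.453 = 0.2768.
φ₁ = arccos(0.2768) ≈ 73.9°.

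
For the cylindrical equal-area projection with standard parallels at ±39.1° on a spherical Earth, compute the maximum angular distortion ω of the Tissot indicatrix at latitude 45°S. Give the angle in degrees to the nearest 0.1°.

10.6°

For cylindrical equal-area with standard parallel φ₀, h = cos φ / cos φ₀ and k = cos φ₀ / cos φ, so h·k = 1.
At 45°: h = 0.9112, k = 1.097; principal scales a = 1.097, b = 0.9112.
sin(ω/2) = (a − b)/(a + b) = 0.1863/2.009 = 0.09276, so ω = 2 arcsin(0.09276) ≈ 10.6°.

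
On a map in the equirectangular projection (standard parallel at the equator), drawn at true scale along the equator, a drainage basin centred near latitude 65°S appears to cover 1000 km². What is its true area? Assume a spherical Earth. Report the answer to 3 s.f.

For the equirectangular projection with φ₀ = 0 (plate carrée), h = 1 along meridians and k = sec φ along parallels.
Areal scale = h·k = 1 × sec φ; at 65°, h = 1.000, k = 2.366, so h·k = 2.366.
True area = apparent / (areal scale) = 1000 / 2.366 ≈ 423 km².

423 km²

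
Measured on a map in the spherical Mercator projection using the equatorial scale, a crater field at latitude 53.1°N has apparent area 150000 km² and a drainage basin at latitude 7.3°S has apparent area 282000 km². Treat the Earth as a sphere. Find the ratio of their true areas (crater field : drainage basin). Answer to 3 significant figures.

0.195

Since Mercator area scale is 1/cos²φ, the true area equals the apparent area multiplied by cos²φ.
True area of crater field: 150000 × cos²(53.1°) = 150000 × 0.3605 = 54080 km².
True area of drainage basin: 282000 × cos²(7.3°) = 282000 × 0.9839 = 277400 km².
Ratio = 54080 / 277400 ≈ 0.195.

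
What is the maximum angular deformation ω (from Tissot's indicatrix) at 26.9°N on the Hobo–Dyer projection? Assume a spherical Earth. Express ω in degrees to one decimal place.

Hobo–Dyer is a cylindrical equal-area projection with standard parallels at ±37.5°. Cylindrical equal-area (φ₀ = 37.5°): h = cos φ / cos 37.5° along meridians, k = cos 37.5° / cos φ along parallels; h·k = 1.
At 26.9°: h = 1.124, k = 0.8896; principal scales a = 1.124, b = 0.8896.
sin(ω/2) = (a − b)/(a + b) = 0.2345/2.014 = 0.1164, so ω = 2 arcsin(0.1164) ≈ 13.4°.

13.4°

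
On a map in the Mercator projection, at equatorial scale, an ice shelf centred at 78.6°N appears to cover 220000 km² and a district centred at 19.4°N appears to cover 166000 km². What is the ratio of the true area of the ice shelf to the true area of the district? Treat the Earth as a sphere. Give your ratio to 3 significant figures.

Mercator's areal exaggeration is sec²φ; hence true area = (apparent area) · cos²φ.
True area of ice shelf: 220000 × cos²(78.6°) = 220000 × 0.03907 = 8595 km².
True area of district: 166000 × cos²(19.4°) = 166000 × 0.8897 = 147700 km².
Ratio = 8595 / 147700 ≈ 0.0582.

0.0582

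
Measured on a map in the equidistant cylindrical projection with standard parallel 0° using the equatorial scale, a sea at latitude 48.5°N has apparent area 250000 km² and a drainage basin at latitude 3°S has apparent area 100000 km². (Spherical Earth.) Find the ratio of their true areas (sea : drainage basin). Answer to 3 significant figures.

1.66

On the plate carrée, areal scale = h·k = 1 × sec φ, so true area = apparent × cos φ.
True area of sea: 250000 × cos(48.5°) = 250000 × 0.6626 = 165700 km².
True area of drainage basin: 100000 × cos(3°) = 100000 × 0.9986 = 99860 km².
Ratio = 165700 / 99860 ≈ 1.66.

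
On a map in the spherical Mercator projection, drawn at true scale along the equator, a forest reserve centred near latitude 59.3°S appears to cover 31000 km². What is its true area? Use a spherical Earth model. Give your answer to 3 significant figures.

8080 km²

For Mercator, h = k = sec φ (a conformal cylindrical projection has a single point scale, 1/cos φ).
Areal scale = k² = sec²φ = 1/cos²(59.3°) = 1/0.5105² = 3.837.
True area = apparent / (areal scale) = 31000 / 3.837 ≈ 8080 km².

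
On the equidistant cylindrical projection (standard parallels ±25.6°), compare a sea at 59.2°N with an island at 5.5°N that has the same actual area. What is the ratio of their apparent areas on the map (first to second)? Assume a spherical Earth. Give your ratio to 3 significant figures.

1.94

With standard parallel φ₀ = 25.6°, the equirectangular projection gives x = Rλ cos φ₀, y = Rφ, so h = 1 and k = cos 25.6° / cos φ.
Areal scale at 59.2°: h·k = 1.000 × 1.761 = 1.761.
Areal scale at 5.5°: h·k = 1.000 × 0.9060 = 0.9060.
Ratio = 1.761/0.9060 ≈ 1.94.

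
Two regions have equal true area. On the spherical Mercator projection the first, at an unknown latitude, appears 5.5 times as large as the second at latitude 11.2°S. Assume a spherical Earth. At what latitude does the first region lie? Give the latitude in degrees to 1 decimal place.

65.3°

Mercator areal scale is sec²φ, so apparent-area ratio = sec²φ₁ / sec²φ₂ = cos²φ₂ / cos²φ₁.
cos²φ₂ / cos²φ₁ = 5.5  ⇒  cos φ₁ = cos 11.2° / √5.5 = 0.9810/2.345 = 0.4183.
φ₁ = arccos(0.4183) ≈ 65.3°.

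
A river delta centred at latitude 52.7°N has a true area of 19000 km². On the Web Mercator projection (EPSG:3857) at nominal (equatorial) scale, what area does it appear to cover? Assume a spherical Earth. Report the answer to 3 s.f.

For Mercator, h = k = sec φ (a conformal cylindrical projection has a single point scale, 1/cos φ).
Areal scale = k² = sec²φ = 1/cos²(52.7°) = 1/0.6060² = 2.723.
Apparent area = 19000 × 2.723 ≈ 51700 km².

51700 km²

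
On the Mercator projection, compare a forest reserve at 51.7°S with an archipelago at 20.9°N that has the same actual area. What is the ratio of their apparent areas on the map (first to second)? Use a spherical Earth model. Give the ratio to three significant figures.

2.27

Mercator areal scale is sec²φ.
At 51.7°: sec²(51.7°) = 1/0.6198² = 2.603.
At 20.9°: sec²(20.9°) = 1/0.9342² = 1.146.
Ratio = 2.603/1.146 = cos²(20.9°)/cos²(51.7°) ≈ 2.27.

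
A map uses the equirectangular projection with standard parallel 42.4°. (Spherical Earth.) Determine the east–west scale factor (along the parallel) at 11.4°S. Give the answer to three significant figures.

0.753

With standard parallel φ₀ = 42.4°, the equirectangular projection gives x = Rλ cos φ₀, y = Rφ, so h = 1 and k = cos 42.4° / cos φ.
k = cos 42.4° / cos 11.4° = 0.7385/0.9803 = 0.7533.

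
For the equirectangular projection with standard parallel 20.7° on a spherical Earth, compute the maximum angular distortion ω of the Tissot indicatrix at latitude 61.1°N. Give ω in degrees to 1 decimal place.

37.2°

With standard parallel φ₀ = 20.7°, the equirectangular projection gives x = Rλ cos φ₀, y = Rφ, so h = 1 and k = cos 20.7° / cos φ.
At 61.1°: h = 1.000, k = 1.936; principal scales a = 1.936, b = 1.000.
sin(ω/2) = (a − b)/(a + b) = 0.9356/2.936 = 0.3187, so ω = 2 arcsin(0.3187) ≈ 37.2°.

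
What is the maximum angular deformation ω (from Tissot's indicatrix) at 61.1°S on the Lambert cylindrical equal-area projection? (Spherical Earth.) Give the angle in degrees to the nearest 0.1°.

The Lambert cylindrical equal-area projection is the cylindrical equal-area projection with its standard parallel at the equator (φ₀ = 0). A cylindrical equal-area projection with standard parallel φ₀ has meridian scale h = cos φ / cos φ₀ and parallel scale k = cos φ₀ / cos φ (so areas are preserved, h·k = 1).
At 61.1°: h = 0.4833, k = 2.069; principal scales a = 2.069, b = 0.4833.
sin(ω/2) = (a − b)/(a + b) = 1.586/2.552 = 0.6213, so ω = 2 arcsin(0.6213) ≈ 76.8°.

76.8°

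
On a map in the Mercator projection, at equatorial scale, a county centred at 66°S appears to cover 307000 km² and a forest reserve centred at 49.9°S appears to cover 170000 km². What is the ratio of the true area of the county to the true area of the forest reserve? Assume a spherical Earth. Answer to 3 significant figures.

Mercator's areal exaggeration is sec²φ; hence true area = (apparent area) · cos²φ.
True area of county: 307000 × cos²(66°) = 307000 × 0.1654 = 50790 km².
True area of forest reserve: 170000 × cos²(49.9°) = 170000 × 0.4149 = 70530 km².
Ratio = 50790 / 70530 ≈ 0.720.

0.720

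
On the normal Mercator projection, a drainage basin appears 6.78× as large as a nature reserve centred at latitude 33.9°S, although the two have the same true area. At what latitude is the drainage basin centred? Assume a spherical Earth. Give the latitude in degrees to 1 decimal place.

71.4°

Mercator areal scale is sec²φ, so apparent-area ratio = sec²φ₁ / sec²φ₂ = cos²φ₂ / cos²φ₁.
cos²φ₂ / cos²φ₁ = 6.78  ⇒  cos φ₁ = cos 33.9° / √6.78 = 0.8300/2.604 = 0.3188.
φ₁ = arccos(0.3188) ≈ 71.4°.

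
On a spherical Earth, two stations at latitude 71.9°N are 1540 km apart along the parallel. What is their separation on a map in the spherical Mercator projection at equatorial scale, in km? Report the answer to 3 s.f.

Mercator is conformal, so the point scale is isotropic: h = k = sec φ = 1/cos φ.
Along the parallel, k = sec 71.9° = 1/0.3107 = 3.219.
Map distance = 1540 × 3.219 ≈ 4960 km.

4960 km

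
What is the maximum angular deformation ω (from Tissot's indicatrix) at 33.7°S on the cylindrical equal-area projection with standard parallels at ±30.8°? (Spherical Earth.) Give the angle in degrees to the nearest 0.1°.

3.7°

For cylindrical equal-area with standard parallel φ₀, h = cos φ / cos φ₀ and k = cos φ₀ / cos φ, so h·k = 1.
At 33.7°: h = 0.9686, k = 1.032; principal scales a = 1.032, b = 0.9686.
sin(ω/2) = (a − b)/(a + b) = 0.06390/2.001 = 0.03193, so ω = 2 arcsin(0.03193) ≈ 3.7°.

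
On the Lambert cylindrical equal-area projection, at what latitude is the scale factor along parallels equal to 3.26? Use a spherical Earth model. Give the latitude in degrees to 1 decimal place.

The Lambert cylindrical equal-area projection is the cylindrical equal-area projection with its standard parallel at the equator (φ₀ = 0). For cylindrical equal-area with standard parallel φ₀, h = cos φ / cos φ₀ and k = cos φ₀ / cos φ, so h·k = 1.
k = cos φ₀ / cos φ = 3.26  ⇒  cos φ = cos 0° / 3.26 = 0.3067.
φ = arccos(0.3067) ≈ 72.1°.

72.1°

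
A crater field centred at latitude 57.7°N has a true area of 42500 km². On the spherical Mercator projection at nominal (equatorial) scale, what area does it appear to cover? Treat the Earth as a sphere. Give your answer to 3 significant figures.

149000 km²

Mercator is conformal, so the point scale is isotropic: h = k = sec φ = 1/cos φ.
Areal scale = k² = sec²φ = 1/cos²(57.7°) = 1/0.5344² = 3.502.
Apparent area = 42500 × 3.502 ≈ 149000 km².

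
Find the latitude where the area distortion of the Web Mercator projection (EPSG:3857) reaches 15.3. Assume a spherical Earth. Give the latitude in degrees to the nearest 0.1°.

Mercator areal scale is sec²φ.
sec²φ = 15.3  ⇒  cos²φ = 0.06536  ⇒  cos φ = 0.2557.
φ = arccos(0.2557) ≈ 75.2°.

75.2°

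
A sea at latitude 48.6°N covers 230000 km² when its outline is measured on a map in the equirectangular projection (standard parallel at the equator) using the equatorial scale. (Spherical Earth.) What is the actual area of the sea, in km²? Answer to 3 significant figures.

Plate carrée maps x = Rλ, y = Rφ. The meridian scale is h = 1 and the parallel scale is k = 1/cos φ = sec φ.
Areal scale = h·k = 1 × sec φ; at 48.6°, h = 1.000, k = 1.512, so h·k = 1.512.
True area = apparent / (areal scale) = 230000 / 1.512 ≈ 152000 km².

152000 km²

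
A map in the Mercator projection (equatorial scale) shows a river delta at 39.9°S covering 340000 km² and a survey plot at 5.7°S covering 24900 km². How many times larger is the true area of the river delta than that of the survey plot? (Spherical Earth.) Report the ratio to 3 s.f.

On Mercator the areal scale is sec²φ, so true area = apparent × cos²φ.
True area of river delta: 340000 × cos²(39.9°) = 340000 × 0.5885 = 200100 km².
True area of survey plot: 24900 × cos²(5.7°) = 24900 × 0.9901 = 24650 km².
Ratio = 200100 / 24650 ≈ 8.12.

8.12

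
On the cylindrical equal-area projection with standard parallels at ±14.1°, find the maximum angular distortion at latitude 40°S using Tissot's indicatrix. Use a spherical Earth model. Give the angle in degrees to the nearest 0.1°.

A cylindrical equal-area projection with standard parallel φ₀ has meridian scale h = cos φ / cos φ₀ and parallel scale k = cos φ₀ / cos φ (so areas are preserved, h·k = 1).
At 40°: h = 0.7898, k = 1.266; principal scales a = 1.266, b = 0.7898.
sin(ω/2) = (a − b)/(a + b) = 0.4762/2.056 = 0.2316, so ω = 2 arcsin(0.2316) ≈ 26.8°.

26.8°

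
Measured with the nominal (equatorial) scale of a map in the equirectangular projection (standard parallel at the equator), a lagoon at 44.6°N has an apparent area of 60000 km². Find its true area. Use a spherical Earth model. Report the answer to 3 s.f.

42700 km²

Plate carrée maps x = Rλ, y = Rφ. The meridian scale is h = 1 and the parallel scale is k = 1/cos φ = sec φ.
Areal scale = h·k = 1 × sec φ; at 44.6°, h = 1.000, k = 1.404, so h·k = 1.404.
True area = apparent / (areal scale) = 60000 / 1.404 ≈ 42700 km².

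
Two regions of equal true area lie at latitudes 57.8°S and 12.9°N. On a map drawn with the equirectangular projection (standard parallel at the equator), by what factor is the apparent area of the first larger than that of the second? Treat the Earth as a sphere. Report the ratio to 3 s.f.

1.83

For the equirectangular projection with φ₀ = 0 (plate carrée), h = 1 along meridians and k = sec φ along parallels.
Areal scale at 57.8°: h·k = 1.000 × 1.877 = 1.877.
Areal scale at 12.9°: h·k = 1.000 × 1.026 = 1.026.
Ratio = 1.877/1.026 ≈ 1.83.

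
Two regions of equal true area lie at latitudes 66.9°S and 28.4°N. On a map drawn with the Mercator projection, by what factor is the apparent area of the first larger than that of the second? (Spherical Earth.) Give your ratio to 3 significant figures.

Mercator is conformal with k = sec φ, so areal scale = k² = sec²φ.
At 66.9°: sec²(66.9°) = 1/0.3923² = 6.497.
At 28.4°: sec²(28.4°) = 1/0.8796² = 1.292.
Ratio = 6.497/1.292 = cos²(28.4°)/cos²(66.9°) ≈ 5.03.

5.03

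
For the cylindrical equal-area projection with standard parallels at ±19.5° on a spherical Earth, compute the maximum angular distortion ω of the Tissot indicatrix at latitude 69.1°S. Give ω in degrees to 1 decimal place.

97.1°

A cylindrical equal-area projection with standard parallel φ₀ has meridian scale h = cos φ / cos φ₀ and parallel scale k = cos φ₀ / cos φ (so areas are preserved, h·k = 1).
At 69.1°: h = 0.3784, k = 2.642; principal scales a = 2.642, b = 0.3784.
sin(ω/2) = (a − b)/(a + b) = 2.264/3.021 = 0.7494, so ω = 2 arcsin(0.7494) ≈ 97.1°.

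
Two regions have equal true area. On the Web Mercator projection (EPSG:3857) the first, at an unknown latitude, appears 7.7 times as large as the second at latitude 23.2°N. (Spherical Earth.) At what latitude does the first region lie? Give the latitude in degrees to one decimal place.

On Mercator, (apparent₁)/(apparent₂) = sec²φ₁ / sec²φ₂ when true areas are equal.
cos²φ₂ / cos²φ₁ = 7.7  ⇒  cos φ₁ = cos 23.2° / √7.7 = 0.9191/2.775 = 0.3312.
φ₁ = arccos(0.3312) ≈ 70.7°.

70.7°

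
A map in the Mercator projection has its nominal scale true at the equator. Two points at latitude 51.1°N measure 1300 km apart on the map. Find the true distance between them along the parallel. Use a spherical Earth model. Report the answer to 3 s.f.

The Mercator projection is conformal; its linear scale factor is the same in every direction and equals sec φ = 1/cos φ.
Along the parallel at 51.1°, map distances are exaggerated by k = sec 51.1° = 1.592.
True distance = 1300 / 1.592 = 1300 × cos 51.1° ≈ 816 km.

816 km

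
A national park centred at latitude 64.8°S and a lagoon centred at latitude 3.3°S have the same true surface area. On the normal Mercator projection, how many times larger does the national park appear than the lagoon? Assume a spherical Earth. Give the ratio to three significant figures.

5.50

Mercator areal scale is sec²φ.
At 64.8°: sec²(64.8°) = 1/0.4258² = 5.516.
At 3.3°: sec²(3.3°) = 1/0.9983² = 1.003.
Ratio = 5.516/1.003 = cos²(3.3°)/cos²(64.8°) ≈ 5.50.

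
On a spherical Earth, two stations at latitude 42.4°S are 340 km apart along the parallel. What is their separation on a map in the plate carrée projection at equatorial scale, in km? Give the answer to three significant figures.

In the plate carrée (x = Rλ, y = Rφ), meridians are true-scale (h = 1) and parallels are stretched by k = sec φ.
Along the parallel, k = sec 42.4° = 1/0.7385 = 1.354.
Map distance = 340 × 1.354 ≈ 460 km.

460 km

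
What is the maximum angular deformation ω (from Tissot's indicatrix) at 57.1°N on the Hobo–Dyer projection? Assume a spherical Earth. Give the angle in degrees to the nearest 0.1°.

42.4°

Hobo–Dyer is a cylindrical equal-area projection with standard parallels at ±37.5°. Cylindrical equal-area (φ₀ = 37.5°): h = cos φ / cos 37.5° along meridians, k = cos 37.5° / cos φ along parallels; h·k = 1.
At 57.1°: h = 0.6847, k = 1.461; principal scales a = 1.461, b = 0.6847.
sin(ω/2) = (a − b)/(a + b) = 0.7759/2.145 = 0.3617, so ω = 2 arcsin(0.3617) ≈ 42.4°.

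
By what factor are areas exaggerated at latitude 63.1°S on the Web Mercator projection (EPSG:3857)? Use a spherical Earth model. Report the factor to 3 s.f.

The Mercator projection is conformal; its linear scale factor is the same in every direction and equals sec φ = 1/cos φ.
Areal scale = k² = sec²φ = 1/cos²(63.1°) = 1/0.4524² = 4.885.

4.89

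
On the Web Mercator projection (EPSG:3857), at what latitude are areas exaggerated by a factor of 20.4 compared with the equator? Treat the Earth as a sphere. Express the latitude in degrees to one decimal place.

Mercator areal scale is sec²φ.
sec²φ = 20.4  ⇒  cos²φ = 0.04902  ⇒  cos φ = 0.2214.
φ = arccos(0.2214) ≈ 77.2°.

77.2°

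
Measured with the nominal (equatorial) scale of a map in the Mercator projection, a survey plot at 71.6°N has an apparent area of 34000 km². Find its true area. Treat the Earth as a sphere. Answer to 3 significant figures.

The Mercator projection is conformal; its linear scale factor is the same in every direction and equals sec φ = 1/cos φ.
Areal scale = k² = sec²φ = 1/cos²(71.6°) = 1/0.3156² = 10.04.
True area = apparent / (areal scale) = 34000 / 10.04 ≈ 3390 km².

3390 km²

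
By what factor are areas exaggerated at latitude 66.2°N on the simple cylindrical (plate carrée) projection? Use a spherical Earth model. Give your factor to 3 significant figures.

2.48

For the equirectangular projection with φ₀ = 0 (plate carrée), h = 1 along meridians and k = sec φ along parallels.
Areal scale = h·k = 1 × sec φ; at 66.2°, h = 1.000, k = 2.478, so h·k = 2.478.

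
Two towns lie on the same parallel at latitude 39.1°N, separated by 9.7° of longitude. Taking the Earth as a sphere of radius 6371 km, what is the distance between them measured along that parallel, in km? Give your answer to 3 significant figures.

837 km

Arc length along a parallel = R cos φ · Δλ (with Δλ in radians).
= 6371 × cos 39.1° × (9.7° × π/180) = 6371 × 0.7760 × 0.1693 ≈ 837 km.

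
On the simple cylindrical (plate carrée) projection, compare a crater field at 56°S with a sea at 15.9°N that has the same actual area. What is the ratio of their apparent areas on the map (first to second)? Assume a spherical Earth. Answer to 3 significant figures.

1.72

Plate carrée maps x = Rλ, y = Rφ. The meridian scale is h = 1 and the parallel scale is k = 1/cos φ = sec φ.
Areal scale at 56°: h·k = 1.000 × 1.788 = 1.788.
Areal scale at 15.9°: h·k = 1.000 × 1.040 = 1.040.
Ratio = 1.788/1.040 ≈ 1.72.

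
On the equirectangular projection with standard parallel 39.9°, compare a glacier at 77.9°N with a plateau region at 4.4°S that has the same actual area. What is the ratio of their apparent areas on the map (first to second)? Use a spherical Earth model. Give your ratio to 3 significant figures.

In the equirectangular projection with standard parallel φ₀ = 39.9° (x = Rλ cos φ₀, y = Rφ), meridians are true-scale (h = 1) and the parallel scale is k = cos φ₀ / cos φ.
Areal scale at 77.9°: h·k = 1.000 × 3.660 = 3.660.
Areal scale at 4.4°: h·k = 1.000 × 0.7694 = 0.7694.
Ratio = 3.660/0.7694 ≈ 4.76.

4.76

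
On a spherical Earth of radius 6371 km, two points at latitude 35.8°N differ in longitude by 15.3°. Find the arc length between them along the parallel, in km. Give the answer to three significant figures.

1380 km

Arc length along a parallel = R cos φ · Δλ (with Δλ in radians).
= 6371 × cos 35.8° × (15.3° × π/180) = 6371 × 0.8111 × 0.2670 ≈ 1380 km.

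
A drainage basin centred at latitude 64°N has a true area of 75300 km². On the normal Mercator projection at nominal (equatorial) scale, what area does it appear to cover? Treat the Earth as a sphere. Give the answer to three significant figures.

392000 km²

Mercator is conformal, so the point scale is isotropic: h = k = sec φ = 1/cos φ.
Areal scale = k² = sec²φ = 1/cos²(64°) = 1/0.4384² = 5.204.
Apparent area = 75300 × 5.204 ≈ 392000 km².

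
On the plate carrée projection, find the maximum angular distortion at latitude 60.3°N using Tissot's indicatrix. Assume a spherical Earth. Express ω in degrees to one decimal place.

In the plate carrée (x = Rλ, y = Rφ), meridians are true-scale (h = 1) and parallels are stretched by k = sec φ.
At 60.3°: h = 1.000, k = 2.018; principal scales a = 2.018, b = 1.000.
sin(ω/2) = (a − b)/(a + b) = 1.018/3.018 = 0.3374, so ω = 2 arcsin(0.3374) ≈ 39.4°.

39.4°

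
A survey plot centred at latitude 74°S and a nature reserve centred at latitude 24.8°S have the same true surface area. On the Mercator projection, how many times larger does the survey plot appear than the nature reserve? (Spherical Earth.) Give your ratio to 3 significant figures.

10.8

On Mercator, area is exaggerated by sec²φ = 1/cos²φ.
At 74°: sec²(74°) = 1/0.2756² = 13.16.
At 24.8°: sec²(24.8°) = 1/0.9078² = 1.214.
Ratio = 13.16/1.214 = cos²(24.8°)/cos²(74°) ≈ 10.8.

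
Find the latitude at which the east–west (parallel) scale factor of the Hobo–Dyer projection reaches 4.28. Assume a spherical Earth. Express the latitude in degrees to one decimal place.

79.3°

The Hobo–Dyer projection is cylindrical equal-area with φ₀ = 37.5°. For cylindrical equal-area with standard parallel φ₀, h = cos φ / cos φ₀ and k = cos φ₀ / cos φ, so h·k = 1.
k = cos φ₀ / cos φ = 4.28  ⇒  cos φ = cos 37.5° / 4.28 = 0.1854.
φ = arccos(0.1854) ≈ 79.3°.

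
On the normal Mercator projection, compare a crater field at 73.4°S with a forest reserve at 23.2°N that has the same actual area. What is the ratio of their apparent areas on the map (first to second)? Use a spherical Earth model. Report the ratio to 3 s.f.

10.4

Mercator is conformal with k = sec φ, so areal scale = k² = sec²φ.
At 73.4°: sec²(73.4°) = 1/0.2857² = 12.25.
At 23.2°: sec²(23.2°) = 1/0.9191² = 1.184.
Ratio = 12.25/1.184 = cos²(23.2°)/cos²(73.4°) ≈ 10.4.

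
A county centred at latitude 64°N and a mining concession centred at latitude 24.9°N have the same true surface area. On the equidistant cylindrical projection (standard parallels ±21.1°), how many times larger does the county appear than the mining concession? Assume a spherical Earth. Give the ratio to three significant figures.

2.07

In the equirectangular projection with standard parallel φ₀ = 21.1° (x = Rλ cos φ₀, y = Rφ), meridians are true-scale (h = 1) and the parallel scale is k = cos φ₀ / cos φ.
Areal scale at 64°: h·k = 1.000 × 2.128 = 2.128.
Areal scale at 24.9°: h·k = 1.000 × 1.029 = 1.029.
Ratio = 2.128/1.029 ≈ 2.07.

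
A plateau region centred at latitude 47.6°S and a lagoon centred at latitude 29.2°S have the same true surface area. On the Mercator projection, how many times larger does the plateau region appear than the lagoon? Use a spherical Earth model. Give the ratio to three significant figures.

1.68

Mercator areal scale is sec²φ.
At 47.6°: sec²(47.6°) = 1/0.6743² = 2.199.
At 29.2°: sec²(29.2°) = 1/0.8729² = 1.312.
Ratio = 2.199/1.312 = cos²(29.2°)/cos²(47.6°) ≈ 1.68.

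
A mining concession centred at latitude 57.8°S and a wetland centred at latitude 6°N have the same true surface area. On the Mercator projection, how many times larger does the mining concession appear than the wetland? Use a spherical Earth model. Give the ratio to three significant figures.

Mercator is conformal with k = sec φ, so areal scale = k² = sec²φ.
At 57.8°: sec²(57.8°) = 1/0.5329² = 3.522.
At 6°: sec²(6°) = 1/0.9945² = 1.011.
Ratio = 3.522/1.011 = cos²(6°)/cos²(57.8°) ≈ 3.48.

3.48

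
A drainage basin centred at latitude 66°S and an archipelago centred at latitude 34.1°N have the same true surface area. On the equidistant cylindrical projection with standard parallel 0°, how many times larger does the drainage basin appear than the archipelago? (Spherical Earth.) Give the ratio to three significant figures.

2.04

In the plate carrée (x = Rλ, y = Rφ), meridians are true-scale (h = 1) and parallels are stretched by k = sec φ.
Areal scale at 66°: h·k = 1.000 × 2.459 = 2.459.
Areal scale at 34.1°: h·k = 1.000 × 1.208 = 1.208.
Ratio = 2.459/1.208 ≈ 2.04.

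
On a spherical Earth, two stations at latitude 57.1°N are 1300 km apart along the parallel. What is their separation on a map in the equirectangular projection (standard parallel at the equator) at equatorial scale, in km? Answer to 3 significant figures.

2390 km

Plate carrée maps x = Rλ, y = Rφ. The meridian scale is h = 1 and the parallel scale is k = 1/cos φ = sec φ.
Along the parallel, k = sec 57.1° = 1/0.5432 = 1.841.
Map distance = 1300 × 1.841 ≈ 2390 km.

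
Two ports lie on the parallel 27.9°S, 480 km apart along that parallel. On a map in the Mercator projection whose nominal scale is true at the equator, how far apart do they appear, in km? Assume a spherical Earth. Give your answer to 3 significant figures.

543 km

The Mercator projection is conformal; its linear scale factor is the same in every direction and equals sec φ = 1/cos φ.
Along the parallel, k = sec 27.9° = 1/0.8838 = 1.132.
Map distance = 480 × 1.132 ≈ 543 km.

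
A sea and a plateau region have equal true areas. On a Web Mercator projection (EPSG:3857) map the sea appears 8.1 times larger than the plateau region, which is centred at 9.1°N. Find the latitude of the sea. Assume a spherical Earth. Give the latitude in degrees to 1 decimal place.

On Mercator, (apparent₁)/(apparent₂) = sec²φ₁ / sec²φ₂ when true areas are equal.
cos²φ₂ / cos²φ₁ = 8.1  ⇒  cos φ₁ = cos 9.1° / √8.1 = 0.9874/2.846 = 0.3469.
φ₁ = arccos(0.3469) ≈ 69.7°.

69.7°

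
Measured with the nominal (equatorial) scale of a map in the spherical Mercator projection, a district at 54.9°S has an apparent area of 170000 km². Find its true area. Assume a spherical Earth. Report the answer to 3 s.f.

Mercator is conformal, so the point scale is isotropic: h = k = sec φ = 1/cos φ.
Areal scale = k² = sec²φ = 1/cos²(54.9°) = 1/0.5750² = 3.025.
True area = apparent / (areal scale) = 170000 / 3.025 ≈ 56200 km².

56200 km²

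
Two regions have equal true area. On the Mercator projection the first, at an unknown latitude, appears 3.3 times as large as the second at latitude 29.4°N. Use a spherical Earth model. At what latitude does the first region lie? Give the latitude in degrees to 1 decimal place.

Mercator areal scale is sec²φ, so apparent-area ratio = sec²φ₁ / sec²φ₂ = cos²φ₂ / cos²φ₁.
cos²φ₂ / cos²φ₁ = 3.3  ⇒  cos φ₁ = cos 29.4° / √3.3 = 0.8712/1.817 = 0.4796.
φ₁ = arccos(0.4796) ≈ 61.3°.

61.3°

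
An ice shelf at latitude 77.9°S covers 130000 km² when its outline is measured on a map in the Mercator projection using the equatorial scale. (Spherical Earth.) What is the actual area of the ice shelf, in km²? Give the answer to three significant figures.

The Mercator projection is conformal; its linear scale factor is the same in every direction and equals sec φ = 1/cos φ.
Areal scale = k² = sec²φ = 1/cos²(77.9°) = 1/0.2096² = 22.76.
True area = apparent / (areal scale) = 130000 / 22.76 ≈ 5710 km².

5710 km²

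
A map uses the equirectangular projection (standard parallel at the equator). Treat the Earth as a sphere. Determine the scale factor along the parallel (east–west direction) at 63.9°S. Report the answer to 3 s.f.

In the plate carrée (x = Rλ, y = Rφ), meridians are true-scale (h = 1) and parallels are stretched by k = sec φ.
k = 1/cos 63.9° = 1/0.4399 = 2.273.

2.27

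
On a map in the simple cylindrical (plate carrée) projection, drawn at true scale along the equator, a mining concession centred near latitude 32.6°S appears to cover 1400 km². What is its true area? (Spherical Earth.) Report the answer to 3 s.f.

1180 km²

In the plate carrée (x = Rλ, y = Rφ), meridians are true-scale (h = 1) and parallels are stretched by k = sec φ.
Areal scale = h·k = 1 × sec φ; at 32.6°, h = 1.000, k = 1.187, so h·k = 1.187.
True area = apparent / (areal scale) = 1400 / 1.187 ≈ 1180 km².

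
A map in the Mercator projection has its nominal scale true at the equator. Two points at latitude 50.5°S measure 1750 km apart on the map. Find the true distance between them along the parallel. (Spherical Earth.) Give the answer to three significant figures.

For Mercator, h = k = sec φ (a conformal cylindrical projection has a single point scale, 1/cos φ).
Along the parallel at 50.5°, map distances are exaggerated by k = sec 50.5° = 1.572.
True distance = 1750 / 1.572 = 1750 × cos 50.5° ≈ 1110 km.

1110 km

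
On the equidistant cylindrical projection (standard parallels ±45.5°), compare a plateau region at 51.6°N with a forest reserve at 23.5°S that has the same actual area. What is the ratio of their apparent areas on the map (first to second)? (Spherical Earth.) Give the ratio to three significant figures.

With standard parallel φ₀ = 45.5°, the equirectangular projection gives x = Rλ cos φ₀, y = Rφ, so h = 1 and k = cos 45.5° / cos φ.
Areal scale at 51.6°: h·k = 1.000 × 1.128 = 1.128.
Areal scale at 23.5°: h·k = 1.000 × 0.7643 = 0.7643.
Ratio = 1.128/0.7643 ≈ 1.48.

1.48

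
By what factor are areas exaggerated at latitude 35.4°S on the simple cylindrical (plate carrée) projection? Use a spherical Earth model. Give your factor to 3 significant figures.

In the plate carrée (x = Rλ, y = Rφ), meridians are true-scale (h = 1) and parallels are stretched by k = sec φ.
Areal scale = h·k = 1 × sec φ; at 35.4°, h = 1.000, k = 1.227, so h·k = 1.227.

1.23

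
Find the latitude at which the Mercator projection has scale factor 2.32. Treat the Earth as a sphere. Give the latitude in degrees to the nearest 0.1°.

Mercator scale is k = sec φ = 1/cos φ.
1/cos φ = 2.32  ⇒  cos φ = 0.4310  ⇒  φ = arccos(0.4310) ≈ 64.5°.

64.5°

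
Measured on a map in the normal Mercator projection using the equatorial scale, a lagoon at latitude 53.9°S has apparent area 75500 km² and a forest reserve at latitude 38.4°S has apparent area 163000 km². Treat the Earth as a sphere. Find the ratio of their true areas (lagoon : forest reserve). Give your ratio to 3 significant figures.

Since Mercator area scale is 1/cos²φ, the true area equals the apparent area multiplied by cos²φ.
True area of lagoon: 75500 × cos²(53.9°) = 75500 × 0.3472 = 26210 km².
True area of forest reserve: 163000 × cos²(38.4°) = 163000 × 0.6142 = 100100 km².
Ratio = 26210 / 100100 ≈ 0.262.

0.262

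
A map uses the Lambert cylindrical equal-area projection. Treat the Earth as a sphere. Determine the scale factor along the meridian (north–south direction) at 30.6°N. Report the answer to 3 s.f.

The Lambert cylindrical equal-area projection is the cylindrical equal-area projection with its standard parallel at the equator (φ₀ = 0). A cylindrical equal-area projection with standard parallel φ₀ has meridian scale h = cos φ / cos φ₀ and parallel scale k = cos φ₀ / cos φ (so areas are preserved, h·k = 1).
h = cos 30.6° / cos 0° = 0.8607/1.000 = 0.8607.

0.861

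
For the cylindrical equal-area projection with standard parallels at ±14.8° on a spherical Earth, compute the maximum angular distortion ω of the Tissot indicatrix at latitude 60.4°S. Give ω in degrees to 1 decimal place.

Cylindrical equal-area (φ₀ = 14.8°): h = cos φ / cos 14.8° along meridians, k = cos 14.8° / cos φ along parallels; h·k = 1.
At 60.4°: h = 0.5109, k = 1.957; principal scales a = 1.957, b = 0.5109.
sin(ω/2) = (a − b)/(a + b) = 1.446/2.468 = 0.5860, so ω = 2 arcsin(0.5860) ≈ 71.8°.

71.8°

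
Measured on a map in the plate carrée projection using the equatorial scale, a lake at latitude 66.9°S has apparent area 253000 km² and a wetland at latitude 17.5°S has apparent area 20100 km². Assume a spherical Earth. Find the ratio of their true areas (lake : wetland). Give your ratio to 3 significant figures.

Plate carrée has h = 1 and k = sec φ, giving areal scale sec φ; true area = (apparent area) · cos φ.
True area of lake: 253000 × cos(66.9°) = 253000 × 0.3923 = 99260 km².
True area of wetland: 20100 × cos(17.5°) = 20100 × 0.9537 = 19170 km².
Ratio = 99260 / 19170 ≈ 5.18.

5.18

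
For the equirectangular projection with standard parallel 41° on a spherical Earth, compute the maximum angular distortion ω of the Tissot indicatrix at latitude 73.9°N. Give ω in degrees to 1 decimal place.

55.1°

With standard parallel φ₀ = 41°, the equirectangular projection gives x = Rλ cos φ₀, y = Rφ, so h = 1 and k = cos 41° / cos φ.
At 73.9°: h = 1.000, k = 2.721; principal scales a = 2.721, b = 1.000.
sin(ω/2) = (a − b)/(a + b) = 1.721/3.721 = 0.4626, so ω = 2 arcsin(0.4626) ≈ 55.1°.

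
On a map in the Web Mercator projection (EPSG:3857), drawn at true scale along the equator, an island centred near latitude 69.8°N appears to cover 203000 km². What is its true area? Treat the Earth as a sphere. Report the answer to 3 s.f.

24200 km²

Mercator is conformal, so the point scale is isotropic: h = k = sec φ = 1/cos φ.
Areal scale = k² = sec²φ = 1/cos²(69.8°) = 1/0.3453² = 8.387.
True area = apparent / (areal scale) = 203000 / 8.387 ≈ 24200 km².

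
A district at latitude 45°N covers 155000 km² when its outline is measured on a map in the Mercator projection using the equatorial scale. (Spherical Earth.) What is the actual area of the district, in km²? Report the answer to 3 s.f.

For Mercator, h = k = sec φ (a conformal cylindrical projection has a single point scale, 1/cos φ).
Areal scale = k² = sec²φ = 1/cos²(45°) = 1/0.7071² = 2.000.
True area = apparent / (areal scale) = 155000 / 2.000 ≈ 77500 km².

77500 km²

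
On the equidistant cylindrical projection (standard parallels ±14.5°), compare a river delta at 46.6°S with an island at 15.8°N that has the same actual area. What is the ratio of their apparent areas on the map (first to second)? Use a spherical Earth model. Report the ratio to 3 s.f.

The equidistant cylindrical projection with φ₀ = 14.5° has h = 1 (meridians true) and k = cos φ₀ / cos φ along parallels.
Areal scale at 46.6°: h·k = 1.000 × 1.409 = 1.409.
Areal scale at 15.8°: h·k = 1.000 × 1.006 = 1.006.
Ratio = 1.409/1.006 ≈ 1.40.

1.40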